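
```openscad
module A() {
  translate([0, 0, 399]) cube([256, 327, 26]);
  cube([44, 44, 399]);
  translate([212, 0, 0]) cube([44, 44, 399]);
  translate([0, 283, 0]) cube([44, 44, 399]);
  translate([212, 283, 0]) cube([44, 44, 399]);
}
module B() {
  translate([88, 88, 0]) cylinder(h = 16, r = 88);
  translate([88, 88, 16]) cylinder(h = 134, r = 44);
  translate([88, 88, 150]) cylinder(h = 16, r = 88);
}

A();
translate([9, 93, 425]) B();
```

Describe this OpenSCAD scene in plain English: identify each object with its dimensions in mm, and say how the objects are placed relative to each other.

A is a simple wooden stool: a rectangular seat 256 mm (x) by 327 mm (y), 26 mm thick, top face at z = 425 mm, on four square legs, each 44×44 mm in cross-section. The legs rest on z = 0, each flush with a corner of the seat.

B is a spool: two coaxial disc flanges of radius 88 mm and thickness 16 mm, joined by a core cylinder of radius 44 mm and height 134 mm. The lower flange rests on z = 0 and the three cylinders share a vertical axis.

The spool is on top of the stool.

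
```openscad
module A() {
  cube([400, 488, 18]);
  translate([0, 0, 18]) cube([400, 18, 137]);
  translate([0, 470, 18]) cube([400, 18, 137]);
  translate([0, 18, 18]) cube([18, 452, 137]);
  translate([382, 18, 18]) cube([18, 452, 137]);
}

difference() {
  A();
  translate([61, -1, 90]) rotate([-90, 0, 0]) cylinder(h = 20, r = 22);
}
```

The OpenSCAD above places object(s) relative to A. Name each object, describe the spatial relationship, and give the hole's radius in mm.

A is an open box. The open box has a circular hole through its front wall. The hole's radius is 22 mm.

The subtracted cylinder has r = 22 mm.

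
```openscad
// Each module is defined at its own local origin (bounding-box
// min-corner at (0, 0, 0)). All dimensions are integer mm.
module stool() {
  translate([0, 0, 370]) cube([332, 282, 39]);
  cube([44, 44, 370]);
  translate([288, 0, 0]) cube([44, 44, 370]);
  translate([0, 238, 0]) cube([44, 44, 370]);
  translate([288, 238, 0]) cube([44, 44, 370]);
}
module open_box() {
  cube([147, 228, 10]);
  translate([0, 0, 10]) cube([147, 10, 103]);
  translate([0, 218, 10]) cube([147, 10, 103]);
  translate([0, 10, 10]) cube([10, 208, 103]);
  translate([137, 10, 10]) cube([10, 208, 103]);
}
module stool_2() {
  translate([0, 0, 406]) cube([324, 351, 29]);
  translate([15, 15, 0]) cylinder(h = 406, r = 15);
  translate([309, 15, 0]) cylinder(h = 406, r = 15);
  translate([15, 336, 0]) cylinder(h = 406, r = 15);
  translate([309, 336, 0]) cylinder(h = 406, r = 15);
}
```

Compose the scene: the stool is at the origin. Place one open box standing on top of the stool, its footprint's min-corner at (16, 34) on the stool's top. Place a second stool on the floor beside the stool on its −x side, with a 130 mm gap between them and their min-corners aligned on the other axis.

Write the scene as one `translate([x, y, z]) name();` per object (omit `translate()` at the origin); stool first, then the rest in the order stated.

stool();
translate([16, 34, 409]) open_box();
translate([-454, 0, 0]) stool_2();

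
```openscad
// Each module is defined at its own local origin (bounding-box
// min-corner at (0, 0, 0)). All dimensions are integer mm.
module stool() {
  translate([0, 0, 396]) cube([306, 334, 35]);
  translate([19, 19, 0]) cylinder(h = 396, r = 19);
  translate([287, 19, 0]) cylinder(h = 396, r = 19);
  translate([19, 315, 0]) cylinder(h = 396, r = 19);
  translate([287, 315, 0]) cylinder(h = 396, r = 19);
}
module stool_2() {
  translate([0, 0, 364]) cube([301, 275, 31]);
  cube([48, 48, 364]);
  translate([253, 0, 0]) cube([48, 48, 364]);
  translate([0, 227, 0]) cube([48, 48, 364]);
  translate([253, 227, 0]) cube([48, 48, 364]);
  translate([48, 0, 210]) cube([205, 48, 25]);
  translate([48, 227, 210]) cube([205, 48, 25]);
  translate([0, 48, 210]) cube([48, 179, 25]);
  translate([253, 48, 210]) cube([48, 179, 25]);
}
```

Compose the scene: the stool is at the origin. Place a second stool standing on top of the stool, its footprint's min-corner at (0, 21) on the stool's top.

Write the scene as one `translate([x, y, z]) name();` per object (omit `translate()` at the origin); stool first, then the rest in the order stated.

stool();
translate([0, 21, 431]) stool_2();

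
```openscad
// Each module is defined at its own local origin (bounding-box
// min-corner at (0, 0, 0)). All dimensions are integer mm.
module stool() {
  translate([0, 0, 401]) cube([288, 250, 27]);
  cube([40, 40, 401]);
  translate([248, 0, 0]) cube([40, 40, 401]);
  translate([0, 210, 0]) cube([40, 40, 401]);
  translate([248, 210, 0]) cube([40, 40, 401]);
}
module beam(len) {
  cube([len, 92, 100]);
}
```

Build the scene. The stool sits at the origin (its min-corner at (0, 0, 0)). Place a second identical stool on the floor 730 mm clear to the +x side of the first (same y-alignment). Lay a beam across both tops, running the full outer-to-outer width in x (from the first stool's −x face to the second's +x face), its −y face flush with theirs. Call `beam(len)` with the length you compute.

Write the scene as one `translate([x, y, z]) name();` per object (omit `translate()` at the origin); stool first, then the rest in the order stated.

stool();
translate([1018, 0, 0]) stool();
translate([0, 0, 428]) beam(1306);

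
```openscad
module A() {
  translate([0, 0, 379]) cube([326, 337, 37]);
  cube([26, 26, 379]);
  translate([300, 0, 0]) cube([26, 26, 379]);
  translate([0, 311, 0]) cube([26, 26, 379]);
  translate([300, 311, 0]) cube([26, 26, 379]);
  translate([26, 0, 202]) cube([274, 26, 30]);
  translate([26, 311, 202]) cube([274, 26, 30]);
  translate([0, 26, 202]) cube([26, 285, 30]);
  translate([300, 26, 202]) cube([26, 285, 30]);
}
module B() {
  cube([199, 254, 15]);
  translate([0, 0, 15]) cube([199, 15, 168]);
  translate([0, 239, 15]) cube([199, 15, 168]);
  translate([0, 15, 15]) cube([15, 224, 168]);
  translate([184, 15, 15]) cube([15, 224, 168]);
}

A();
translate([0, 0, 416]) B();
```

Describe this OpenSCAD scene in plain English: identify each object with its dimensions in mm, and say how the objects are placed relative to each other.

A is a simple wooden stool: a rectangular seat 326 mm (x) by 337 mm (y), 37 mm thick, top face at z = 416 mm, on four square legs, each 26×26 mm in cross-section. The legs rest on z = 0, each flush with a corner of the seat. Four stretchers, 26 mm wide and 30 mm tall, connect adjacent legs with their undersides at z = 202 mm, each running between the inner faces of the legs it joins and aligned with the legs' outer faces on the other axis.

B is an open storage box with external size 199×254×183 mm and wall thickness 15 mm (the base is also 15 mm thick). The base covers the whole footprint; the four walls stand on the base, with the y-facing walls full-width and the x-facing walls fitting between their inner faces.

The open box is on top of the stool.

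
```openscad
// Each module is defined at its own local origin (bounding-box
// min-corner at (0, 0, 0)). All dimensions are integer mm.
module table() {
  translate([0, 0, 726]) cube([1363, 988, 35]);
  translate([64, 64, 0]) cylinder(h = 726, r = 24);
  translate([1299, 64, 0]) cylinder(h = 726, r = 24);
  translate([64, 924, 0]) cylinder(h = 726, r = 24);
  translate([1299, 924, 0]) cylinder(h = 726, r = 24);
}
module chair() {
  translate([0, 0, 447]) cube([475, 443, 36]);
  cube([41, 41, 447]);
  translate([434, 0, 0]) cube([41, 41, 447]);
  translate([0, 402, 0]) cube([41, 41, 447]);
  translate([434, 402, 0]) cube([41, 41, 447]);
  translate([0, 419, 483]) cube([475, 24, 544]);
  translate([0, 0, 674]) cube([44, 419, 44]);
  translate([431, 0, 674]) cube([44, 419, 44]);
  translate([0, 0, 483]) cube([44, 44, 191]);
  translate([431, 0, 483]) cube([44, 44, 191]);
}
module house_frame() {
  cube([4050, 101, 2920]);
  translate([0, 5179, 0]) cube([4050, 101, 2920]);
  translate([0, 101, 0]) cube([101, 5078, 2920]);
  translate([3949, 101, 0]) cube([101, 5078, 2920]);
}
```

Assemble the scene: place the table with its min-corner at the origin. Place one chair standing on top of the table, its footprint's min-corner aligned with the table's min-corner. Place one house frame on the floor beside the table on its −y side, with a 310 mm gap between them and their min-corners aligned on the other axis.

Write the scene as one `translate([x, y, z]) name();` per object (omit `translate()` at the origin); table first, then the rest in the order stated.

table();
translate([0, 0, 761]) chair();
translate([0, -5590, 0]) house_frame();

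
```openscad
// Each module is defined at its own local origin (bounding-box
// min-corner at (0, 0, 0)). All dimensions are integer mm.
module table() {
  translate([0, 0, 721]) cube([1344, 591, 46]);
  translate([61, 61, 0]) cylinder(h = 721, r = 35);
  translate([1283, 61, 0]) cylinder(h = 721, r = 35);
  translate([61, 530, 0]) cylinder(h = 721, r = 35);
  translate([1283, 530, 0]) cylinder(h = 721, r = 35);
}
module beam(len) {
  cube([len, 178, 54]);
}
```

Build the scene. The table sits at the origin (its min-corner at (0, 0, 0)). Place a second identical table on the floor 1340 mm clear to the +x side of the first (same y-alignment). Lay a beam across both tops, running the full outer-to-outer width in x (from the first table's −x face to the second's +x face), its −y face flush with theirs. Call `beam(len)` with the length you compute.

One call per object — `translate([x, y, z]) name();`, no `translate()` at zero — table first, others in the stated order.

table();
translate([2684, 0, 0]) table();
translate([0, 0, 767]) beam(4028);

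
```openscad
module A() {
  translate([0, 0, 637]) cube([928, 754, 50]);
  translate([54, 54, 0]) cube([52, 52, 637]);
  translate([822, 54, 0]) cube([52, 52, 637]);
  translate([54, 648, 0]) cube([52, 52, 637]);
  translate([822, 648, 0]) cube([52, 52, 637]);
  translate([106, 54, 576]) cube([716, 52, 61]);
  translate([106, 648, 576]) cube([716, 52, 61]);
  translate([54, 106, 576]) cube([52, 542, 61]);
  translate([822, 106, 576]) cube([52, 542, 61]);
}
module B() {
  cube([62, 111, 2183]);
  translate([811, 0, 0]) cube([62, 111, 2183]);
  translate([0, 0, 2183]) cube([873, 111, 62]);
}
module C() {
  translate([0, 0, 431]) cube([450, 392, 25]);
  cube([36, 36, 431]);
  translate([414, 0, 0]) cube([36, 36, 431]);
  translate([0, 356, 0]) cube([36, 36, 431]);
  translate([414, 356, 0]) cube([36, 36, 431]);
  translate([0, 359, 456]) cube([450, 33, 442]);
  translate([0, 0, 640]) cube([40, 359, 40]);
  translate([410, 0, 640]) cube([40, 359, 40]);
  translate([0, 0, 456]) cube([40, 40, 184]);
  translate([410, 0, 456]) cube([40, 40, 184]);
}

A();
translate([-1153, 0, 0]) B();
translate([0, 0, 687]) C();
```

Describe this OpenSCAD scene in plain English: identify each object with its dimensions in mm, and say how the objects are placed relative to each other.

A is a rectangular dining table. The top is 928×754×50 mm with its upper surface at z = 687 mm. It stands on four 52×52 mm square legs, each inset 54 mm from the nearest pair of top edges, running from the floor to the underside of the top. Four apron rails, 52 mm thick and 61 mm tall, run between adjacent legs with their top edges flush with the underside of the top and their outer faces flush with the legs' outer faces.

B is a door frame. The clear opening is 749 mm wide and 2183 mm high. Two 62 mm wide jambs, 111 mm deep, stand either side of the opening from the floor to the top of the opening. A 62 mm thick head sits across the top of both jambs, spanning the full outside width of the frame.

C is a chair. The seat is a 450×392×25 mm slab with its top at z = 456 mm, on four 36×36 mm corner legs (flush with the seat edges, standing on z = 0). A flat backrest 33 mm thick, 442 mm tall, spans the full seat width and rises from the seat top along its +y edge, rear face flush with the rear of the seat. Two armrests of 40×40 mm section run along each side from the seat's front edge to the front of the backrest, top faces 224 mm above the seat top and outer faces flush with the seat's x-edges; a 40×40 mm post under the front of each armrest stands on the seat at the front corner.

The door frame is on the floor beside the table on its −x side. The chair is on top of the table.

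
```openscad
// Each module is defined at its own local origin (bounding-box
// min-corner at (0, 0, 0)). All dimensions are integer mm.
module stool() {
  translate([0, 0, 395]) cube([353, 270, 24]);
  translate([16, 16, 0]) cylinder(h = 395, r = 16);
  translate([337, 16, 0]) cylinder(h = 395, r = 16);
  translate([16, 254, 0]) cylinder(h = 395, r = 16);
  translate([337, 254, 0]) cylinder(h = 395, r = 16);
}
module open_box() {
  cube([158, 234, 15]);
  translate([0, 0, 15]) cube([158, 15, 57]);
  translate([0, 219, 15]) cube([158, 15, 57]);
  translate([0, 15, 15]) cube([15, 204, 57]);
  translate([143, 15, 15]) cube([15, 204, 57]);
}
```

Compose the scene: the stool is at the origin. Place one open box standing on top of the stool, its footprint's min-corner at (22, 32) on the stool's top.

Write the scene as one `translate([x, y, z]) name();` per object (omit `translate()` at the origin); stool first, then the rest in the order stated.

stool();
translate([22, 32, 419]) open_box();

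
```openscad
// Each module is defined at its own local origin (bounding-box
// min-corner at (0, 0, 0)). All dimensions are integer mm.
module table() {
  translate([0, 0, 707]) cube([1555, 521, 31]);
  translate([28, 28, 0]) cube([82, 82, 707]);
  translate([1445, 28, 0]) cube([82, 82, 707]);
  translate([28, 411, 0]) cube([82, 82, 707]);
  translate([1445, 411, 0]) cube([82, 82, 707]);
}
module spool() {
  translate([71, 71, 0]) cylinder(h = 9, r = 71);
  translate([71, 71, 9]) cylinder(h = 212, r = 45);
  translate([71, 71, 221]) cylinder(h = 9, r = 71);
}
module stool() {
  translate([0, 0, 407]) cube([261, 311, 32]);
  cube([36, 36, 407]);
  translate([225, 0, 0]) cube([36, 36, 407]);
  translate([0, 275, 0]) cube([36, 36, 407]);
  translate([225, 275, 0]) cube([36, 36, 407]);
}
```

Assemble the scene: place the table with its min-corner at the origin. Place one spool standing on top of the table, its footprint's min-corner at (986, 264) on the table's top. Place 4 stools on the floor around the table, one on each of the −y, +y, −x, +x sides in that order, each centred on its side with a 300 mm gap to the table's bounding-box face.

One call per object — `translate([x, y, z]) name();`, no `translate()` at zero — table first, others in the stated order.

table();
translate([986, 264, 738]) spool();
translate([647, -611, 0]) stool();
translate([647, 821, 0]) stool();
translate([-561, 105, 0]) stool();
translate([1855, 105, 0]) stool();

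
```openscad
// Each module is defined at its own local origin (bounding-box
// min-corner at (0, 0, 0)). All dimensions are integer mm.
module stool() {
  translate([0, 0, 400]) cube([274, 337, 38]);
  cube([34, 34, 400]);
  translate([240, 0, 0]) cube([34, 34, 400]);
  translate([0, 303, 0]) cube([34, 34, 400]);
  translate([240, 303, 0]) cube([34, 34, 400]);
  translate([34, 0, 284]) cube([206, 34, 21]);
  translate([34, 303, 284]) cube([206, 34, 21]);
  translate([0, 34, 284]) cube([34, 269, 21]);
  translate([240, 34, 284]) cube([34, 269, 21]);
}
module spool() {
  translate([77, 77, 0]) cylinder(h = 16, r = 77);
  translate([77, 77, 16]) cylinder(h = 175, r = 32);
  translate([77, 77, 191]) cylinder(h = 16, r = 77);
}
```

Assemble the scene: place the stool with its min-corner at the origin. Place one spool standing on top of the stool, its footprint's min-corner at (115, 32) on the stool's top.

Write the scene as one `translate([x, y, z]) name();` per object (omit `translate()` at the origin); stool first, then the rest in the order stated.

stool();
translate([115, 32, 438]) spool();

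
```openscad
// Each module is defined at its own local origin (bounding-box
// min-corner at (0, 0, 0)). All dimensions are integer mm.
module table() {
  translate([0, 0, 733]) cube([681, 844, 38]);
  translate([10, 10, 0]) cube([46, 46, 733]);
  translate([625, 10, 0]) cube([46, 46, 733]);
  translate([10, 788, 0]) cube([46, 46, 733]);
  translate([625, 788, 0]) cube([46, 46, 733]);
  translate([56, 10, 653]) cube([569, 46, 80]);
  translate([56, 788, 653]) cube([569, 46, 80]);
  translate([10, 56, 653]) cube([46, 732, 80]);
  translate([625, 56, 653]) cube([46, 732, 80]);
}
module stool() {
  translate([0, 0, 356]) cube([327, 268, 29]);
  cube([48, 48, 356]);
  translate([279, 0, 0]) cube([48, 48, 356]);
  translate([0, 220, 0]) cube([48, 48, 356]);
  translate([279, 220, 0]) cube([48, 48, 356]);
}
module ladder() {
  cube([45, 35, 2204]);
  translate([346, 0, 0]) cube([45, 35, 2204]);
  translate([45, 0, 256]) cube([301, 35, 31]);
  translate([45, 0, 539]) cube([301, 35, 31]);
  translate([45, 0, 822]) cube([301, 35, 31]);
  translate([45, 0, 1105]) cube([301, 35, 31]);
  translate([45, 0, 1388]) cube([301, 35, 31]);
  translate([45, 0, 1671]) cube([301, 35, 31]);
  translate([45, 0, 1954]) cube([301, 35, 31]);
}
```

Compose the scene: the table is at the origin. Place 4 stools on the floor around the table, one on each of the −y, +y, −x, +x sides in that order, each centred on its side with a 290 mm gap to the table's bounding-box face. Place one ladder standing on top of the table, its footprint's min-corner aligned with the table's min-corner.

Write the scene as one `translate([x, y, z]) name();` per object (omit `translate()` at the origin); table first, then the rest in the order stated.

table();
translate([177, -558, 0]) stool();
translate([177, 1134, 0]) stool();
translate([-617, 288, 0]) stool();
translate([971, 288, 0]) stool();
translate([0, 0, 771]) ladder();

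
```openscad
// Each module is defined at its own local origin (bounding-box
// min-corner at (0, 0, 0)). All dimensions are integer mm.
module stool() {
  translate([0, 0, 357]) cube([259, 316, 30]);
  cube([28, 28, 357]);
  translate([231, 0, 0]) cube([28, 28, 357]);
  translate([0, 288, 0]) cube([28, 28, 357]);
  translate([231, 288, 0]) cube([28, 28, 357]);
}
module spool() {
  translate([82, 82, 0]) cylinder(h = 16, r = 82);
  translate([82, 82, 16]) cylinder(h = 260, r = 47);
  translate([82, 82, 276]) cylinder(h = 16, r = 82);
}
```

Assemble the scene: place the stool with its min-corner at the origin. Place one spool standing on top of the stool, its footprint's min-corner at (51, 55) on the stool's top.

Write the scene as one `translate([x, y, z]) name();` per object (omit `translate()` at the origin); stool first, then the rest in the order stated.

stool();
translate([51, 55, 387]) spool();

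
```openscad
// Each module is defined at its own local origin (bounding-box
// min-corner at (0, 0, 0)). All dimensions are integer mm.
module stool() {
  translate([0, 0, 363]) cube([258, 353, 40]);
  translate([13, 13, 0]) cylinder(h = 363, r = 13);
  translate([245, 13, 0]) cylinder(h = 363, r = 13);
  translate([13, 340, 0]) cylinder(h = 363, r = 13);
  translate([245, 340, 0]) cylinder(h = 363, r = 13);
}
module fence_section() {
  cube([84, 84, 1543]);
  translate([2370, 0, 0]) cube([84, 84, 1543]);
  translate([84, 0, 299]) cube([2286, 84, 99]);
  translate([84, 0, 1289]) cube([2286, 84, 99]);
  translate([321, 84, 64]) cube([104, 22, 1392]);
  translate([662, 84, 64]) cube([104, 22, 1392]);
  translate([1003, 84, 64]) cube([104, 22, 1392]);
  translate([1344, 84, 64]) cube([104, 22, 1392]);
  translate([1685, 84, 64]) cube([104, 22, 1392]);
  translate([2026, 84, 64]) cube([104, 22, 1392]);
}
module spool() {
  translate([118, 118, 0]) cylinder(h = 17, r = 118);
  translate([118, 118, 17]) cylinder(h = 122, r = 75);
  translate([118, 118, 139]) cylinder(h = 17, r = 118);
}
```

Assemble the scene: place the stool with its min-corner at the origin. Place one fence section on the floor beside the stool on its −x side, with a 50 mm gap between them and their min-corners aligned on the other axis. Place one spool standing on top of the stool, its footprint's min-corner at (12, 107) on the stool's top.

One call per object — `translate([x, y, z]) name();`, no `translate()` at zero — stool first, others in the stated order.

stool();
translate([-2504, 0, 0]) fence_section();
translate([12, 107, 403]) spool();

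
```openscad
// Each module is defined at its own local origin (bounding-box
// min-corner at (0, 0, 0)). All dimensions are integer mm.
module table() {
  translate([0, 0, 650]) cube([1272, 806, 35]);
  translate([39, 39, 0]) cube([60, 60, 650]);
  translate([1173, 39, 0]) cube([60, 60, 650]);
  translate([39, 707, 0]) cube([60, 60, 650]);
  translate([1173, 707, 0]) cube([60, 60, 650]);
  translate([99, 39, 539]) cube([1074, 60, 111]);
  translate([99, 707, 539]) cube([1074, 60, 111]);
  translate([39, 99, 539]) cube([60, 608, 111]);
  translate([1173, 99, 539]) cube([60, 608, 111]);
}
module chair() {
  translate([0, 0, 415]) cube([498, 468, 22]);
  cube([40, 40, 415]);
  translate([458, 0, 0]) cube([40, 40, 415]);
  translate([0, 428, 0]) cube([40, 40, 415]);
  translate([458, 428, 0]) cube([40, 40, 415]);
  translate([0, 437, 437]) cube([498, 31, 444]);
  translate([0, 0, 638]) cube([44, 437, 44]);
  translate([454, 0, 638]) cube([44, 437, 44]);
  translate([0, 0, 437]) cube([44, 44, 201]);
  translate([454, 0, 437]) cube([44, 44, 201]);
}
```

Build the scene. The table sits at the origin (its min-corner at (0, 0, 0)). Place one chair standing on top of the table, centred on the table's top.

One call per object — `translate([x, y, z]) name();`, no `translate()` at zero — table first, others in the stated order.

table();
translate([387, 169, 685]) chair();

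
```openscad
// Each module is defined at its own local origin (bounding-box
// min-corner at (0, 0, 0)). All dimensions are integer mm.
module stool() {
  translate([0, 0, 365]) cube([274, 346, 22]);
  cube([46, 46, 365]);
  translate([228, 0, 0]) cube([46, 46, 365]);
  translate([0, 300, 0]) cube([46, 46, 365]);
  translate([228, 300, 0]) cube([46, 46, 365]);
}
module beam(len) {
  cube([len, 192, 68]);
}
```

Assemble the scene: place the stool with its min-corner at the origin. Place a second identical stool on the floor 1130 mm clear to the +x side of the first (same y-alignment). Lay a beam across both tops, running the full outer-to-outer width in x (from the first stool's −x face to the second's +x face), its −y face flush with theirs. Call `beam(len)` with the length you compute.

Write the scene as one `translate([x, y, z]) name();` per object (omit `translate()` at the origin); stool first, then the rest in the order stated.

stool();
translate([1404, 0, 0]) stool();
translate([0, 0, 387]) beam(1678);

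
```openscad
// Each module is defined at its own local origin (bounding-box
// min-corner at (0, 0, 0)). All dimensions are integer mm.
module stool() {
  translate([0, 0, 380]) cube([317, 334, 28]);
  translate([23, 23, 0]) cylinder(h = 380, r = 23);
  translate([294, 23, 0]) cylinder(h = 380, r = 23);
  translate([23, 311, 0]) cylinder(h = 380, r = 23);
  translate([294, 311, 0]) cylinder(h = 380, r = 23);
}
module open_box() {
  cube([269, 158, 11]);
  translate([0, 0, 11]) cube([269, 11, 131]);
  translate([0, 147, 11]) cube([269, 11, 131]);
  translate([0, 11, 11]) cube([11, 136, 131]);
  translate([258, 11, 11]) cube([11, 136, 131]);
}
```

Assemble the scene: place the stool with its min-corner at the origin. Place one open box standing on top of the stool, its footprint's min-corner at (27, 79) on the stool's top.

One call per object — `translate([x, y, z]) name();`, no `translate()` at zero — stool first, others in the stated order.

stool();
translate([27, 79, 408]) open_box();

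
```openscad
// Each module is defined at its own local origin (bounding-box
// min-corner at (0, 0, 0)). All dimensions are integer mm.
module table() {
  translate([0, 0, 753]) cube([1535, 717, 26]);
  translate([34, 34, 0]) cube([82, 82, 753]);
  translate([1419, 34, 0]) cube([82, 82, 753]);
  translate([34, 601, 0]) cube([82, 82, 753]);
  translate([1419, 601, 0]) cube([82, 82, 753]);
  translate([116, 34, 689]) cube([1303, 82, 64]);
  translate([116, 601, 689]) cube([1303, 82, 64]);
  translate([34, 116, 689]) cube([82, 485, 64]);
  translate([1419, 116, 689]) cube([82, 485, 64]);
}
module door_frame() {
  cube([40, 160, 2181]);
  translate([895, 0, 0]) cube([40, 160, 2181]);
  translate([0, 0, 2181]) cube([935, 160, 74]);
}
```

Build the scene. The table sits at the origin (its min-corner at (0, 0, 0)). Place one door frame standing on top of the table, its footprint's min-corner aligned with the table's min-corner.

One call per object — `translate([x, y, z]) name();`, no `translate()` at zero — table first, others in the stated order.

table();
translate([0, 0, 779]) door_frame();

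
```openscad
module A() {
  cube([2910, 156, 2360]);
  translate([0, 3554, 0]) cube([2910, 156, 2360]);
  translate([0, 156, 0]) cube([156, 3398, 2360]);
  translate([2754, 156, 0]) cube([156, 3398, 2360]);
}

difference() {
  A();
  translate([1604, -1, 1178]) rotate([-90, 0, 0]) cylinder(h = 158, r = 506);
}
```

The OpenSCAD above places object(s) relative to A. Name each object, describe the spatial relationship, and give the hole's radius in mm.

The subtracted cylinder has r = 506 mm.

A is a house frame. The house frame has a circular hole through its front wall. The hole's radius is 506 mm.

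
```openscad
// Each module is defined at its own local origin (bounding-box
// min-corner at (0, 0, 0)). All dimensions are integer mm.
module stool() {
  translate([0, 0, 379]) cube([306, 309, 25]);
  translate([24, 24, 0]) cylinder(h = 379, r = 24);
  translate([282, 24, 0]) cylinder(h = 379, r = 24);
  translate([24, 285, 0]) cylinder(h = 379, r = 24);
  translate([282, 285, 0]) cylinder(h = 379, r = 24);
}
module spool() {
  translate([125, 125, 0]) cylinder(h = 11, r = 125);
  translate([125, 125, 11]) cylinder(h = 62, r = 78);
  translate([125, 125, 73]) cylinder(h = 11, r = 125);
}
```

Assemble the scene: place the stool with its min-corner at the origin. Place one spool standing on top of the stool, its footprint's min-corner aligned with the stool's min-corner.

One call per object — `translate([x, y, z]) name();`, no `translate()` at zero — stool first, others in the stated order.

stool();
translate([0, 0, 404]) spool();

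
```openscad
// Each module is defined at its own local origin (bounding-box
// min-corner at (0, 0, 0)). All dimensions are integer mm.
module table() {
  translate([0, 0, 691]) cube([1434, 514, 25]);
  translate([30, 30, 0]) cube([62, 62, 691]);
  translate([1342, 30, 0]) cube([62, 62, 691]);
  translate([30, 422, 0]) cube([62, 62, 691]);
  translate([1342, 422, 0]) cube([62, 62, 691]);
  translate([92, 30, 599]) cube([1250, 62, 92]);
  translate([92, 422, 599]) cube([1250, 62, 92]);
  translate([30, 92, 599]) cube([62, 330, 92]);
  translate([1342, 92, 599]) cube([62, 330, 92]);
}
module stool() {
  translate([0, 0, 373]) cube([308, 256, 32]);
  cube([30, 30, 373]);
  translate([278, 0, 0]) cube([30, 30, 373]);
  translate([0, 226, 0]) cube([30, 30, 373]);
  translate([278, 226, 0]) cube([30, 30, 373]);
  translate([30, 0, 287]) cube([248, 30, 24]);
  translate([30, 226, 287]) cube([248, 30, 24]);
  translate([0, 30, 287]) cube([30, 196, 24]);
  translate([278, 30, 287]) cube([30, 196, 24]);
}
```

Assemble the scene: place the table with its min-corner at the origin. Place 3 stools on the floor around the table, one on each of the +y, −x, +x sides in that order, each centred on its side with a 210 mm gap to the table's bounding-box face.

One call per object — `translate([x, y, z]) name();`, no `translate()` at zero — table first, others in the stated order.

table();
translate([563, 724, 0]) stool();
translate([-518, 129, 0]) stool();
translate([1644, 129, 0]) stool();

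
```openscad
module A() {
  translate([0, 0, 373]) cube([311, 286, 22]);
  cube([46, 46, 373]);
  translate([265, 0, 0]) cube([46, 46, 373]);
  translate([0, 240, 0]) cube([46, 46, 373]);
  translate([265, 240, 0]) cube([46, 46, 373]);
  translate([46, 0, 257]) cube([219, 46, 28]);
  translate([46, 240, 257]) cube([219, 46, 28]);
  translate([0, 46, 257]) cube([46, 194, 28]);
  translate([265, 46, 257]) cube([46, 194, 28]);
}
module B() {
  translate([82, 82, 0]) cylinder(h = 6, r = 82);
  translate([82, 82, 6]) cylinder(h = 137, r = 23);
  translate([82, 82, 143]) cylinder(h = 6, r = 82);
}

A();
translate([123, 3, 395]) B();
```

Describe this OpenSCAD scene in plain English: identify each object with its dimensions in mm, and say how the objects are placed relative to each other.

A is a four-legged stool. The seat is 311×286 mm, 22 mm thick, top at z = 395 mm. It stands on four square legs, each 46×46 mm in cross-section, from z = 0 to the seat underside, each flush with a corner of the seat. Four stretchers, 46 mm wide and 28 mm tall, connect adjacent legs with their undersides at z = 257 mm, each running between the inner faces of the legs it joins and aligned with the legs' outer faces on the other axis.

B is a spool: two coaxial disc flanges of radius 82 mm and thickness 6 mm, joined by a core cylinder of radius 23 mm and height 137 mm. The lower flange rests on z = 0 and the three cylinders share a vertical axis.

The spool is on top of the stool.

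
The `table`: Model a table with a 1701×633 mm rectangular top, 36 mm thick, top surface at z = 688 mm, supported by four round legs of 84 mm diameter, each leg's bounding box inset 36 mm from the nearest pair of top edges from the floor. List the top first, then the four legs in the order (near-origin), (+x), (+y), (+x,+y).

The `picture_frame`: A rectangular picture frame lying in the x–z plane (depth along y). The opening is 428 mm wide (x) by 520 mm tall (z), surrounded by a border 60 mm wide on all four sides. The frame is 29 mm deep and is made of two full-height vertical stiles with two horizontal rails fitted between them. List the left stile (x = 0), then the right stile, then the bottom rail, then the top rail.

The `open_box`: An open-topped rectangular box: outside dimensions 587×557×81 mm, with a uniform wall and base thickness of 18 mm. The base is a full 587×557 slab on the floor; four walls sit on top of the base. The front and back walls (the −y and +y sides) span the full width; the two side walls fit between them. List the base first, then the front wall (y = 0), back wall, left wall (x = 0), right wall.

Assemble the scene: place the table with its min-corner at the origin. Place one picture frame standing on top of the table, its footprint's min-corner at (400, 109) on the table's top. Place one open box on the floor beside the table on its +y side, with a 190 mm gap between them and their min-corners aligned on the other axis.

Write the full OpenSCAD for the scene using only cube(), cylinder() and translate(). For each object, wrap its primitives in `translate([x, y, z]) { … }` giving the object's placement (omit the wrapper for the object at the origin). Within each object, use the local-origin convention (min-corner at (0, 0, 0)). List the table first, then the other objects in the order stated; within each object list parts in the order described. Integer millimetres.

translate([0, 0, 652]) cube([1701, 633, 36]);
translate([78, 78, 0]) cylinder(h = 652, r = 42);
translate([1623, 78, 0]) cylinder(h = 652, r = 42);
translate([78, 555, 0]) cylinder(h = 652, r = 42);
translate([1623, 555, 0]) cylinder(h = 652, r = 42);
translate([400, 109, 688]) {
  cube([60, 29, 640]);
  translate([488, 0, 0]) cube([60, 29, 640]);
  translate([60, 0, 0]) cube([428, 29, 60]);
  translate([60, 0, 580]) cube([428, 29, 60]);
}
translate([0, 823, 0]) {
  cube([587, 557, 18]);
  translate([0, 0, 18]) cube([587, 18, 63]);
  translate([0, 539, 18]) cube([587, 18, 63]);
  translate([0, 18, 18]) cube([18, 521, 63]);
  translate([569, 18, 18]) cube([18, 521, 63]);
}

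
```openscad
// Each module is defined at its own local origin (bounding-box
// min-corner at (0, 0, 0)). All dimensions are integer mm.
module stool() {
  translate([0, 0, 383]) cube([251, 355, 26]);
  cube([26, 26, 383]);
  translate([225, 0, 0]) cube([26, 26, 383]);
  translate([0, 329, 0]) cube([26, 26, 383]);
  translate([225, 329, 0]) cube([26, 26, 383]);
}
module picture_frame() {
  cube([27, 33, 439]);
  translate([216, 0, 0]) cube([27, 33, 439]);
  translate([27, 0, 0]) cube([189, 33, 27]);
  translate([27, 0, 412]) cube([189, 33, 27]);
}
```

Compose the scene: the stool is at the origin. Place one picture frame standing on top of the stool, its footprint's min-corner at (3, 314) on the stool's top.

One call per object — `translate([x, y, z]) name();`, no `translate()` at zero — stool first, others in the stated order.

stool();
translate([3, 314, 409]) picture_frame();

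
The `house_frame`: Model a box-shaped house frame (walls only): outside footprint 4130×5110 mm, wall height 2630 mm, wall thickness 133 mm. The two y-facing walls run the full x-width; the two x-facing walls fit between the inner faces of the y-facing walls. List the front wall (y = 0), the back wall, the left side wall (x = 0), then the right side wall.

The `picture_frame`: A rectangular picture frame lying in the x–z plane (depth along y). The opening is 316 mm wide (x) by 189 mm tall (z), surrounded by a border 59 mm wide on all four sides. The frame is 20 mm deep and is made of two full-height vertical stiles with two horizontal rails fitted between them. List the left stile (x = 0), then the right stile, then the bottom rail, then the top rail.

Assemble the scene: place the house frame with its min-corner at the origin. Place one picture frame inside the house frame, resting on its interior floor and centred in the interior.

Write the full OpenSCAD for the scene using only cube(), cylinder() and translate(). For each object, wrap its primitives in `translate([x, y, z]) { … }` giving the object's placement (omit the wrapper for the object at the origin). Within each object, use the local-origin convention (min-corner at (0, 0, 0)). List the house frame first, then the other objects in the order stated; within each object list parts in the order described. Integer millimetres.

cube([4130, 133, 2630]);
translate([0, 4977, 0]) cube([4130, 133, 2630]);
translate([0, 133, 0]) cube([133, 4844, 2630]);
translate([3997, 133, 0]) cube([133, 4844, 2630]);
translate([1848, 2545, 0]) {
  cube([59, 20, 307]);
  translate([375, 0, 0]) cube([59, 20, 307]);
  translate([59, 0, 0]) cube([316, 20, 59]);
  translate([59, 0, 248]) cube([316, 20, 59]);
}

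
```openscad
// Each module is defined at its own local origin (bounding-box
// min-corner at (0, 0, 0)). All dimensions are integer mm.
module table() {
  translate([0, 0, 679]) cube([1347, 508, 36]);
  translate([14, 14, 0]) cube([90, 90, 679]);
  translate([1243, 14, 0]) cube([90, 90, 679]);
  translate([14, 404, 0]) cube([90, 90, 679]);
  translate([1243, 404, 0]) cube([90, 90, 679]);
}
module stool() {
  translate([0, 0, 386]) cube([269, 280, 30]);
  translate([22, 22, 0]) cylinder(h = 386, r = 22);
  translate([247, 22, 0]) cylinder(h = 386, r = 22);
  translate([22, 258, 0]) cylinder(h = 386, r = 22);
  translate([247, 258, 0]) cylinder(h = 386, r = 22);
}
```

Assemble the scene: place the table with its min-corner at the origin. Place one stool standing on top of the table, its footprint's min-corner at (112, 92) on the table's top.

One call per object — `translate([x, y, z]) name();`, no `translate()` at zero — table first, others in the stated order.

table();
translate([112, 92, 715]) stool();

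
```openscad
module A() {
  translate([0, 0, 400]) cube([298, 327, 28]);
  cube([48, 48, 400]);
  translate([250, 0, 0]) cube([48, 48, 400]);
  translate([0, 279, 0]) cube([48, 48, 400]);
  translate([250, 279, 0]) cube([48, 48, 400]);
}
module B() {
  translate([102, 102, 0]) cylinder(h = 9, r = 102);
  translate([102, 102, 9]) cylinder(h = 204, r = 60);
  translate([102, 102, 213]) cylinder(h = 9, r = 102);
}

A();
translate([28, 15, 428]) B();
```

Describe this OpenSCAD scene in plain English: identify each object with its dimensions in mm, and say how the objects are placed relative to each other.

A is a four-legged stool. The seat is a 298×327×28 mm slab whose top surface is at z = 428 mm; four square legs, each 48×48 mm in cross-section, run from the floor (z = 0) to the underside of the seat, each flush with a corner of the seat.

B is a spool: two coaxial disc flanges of radius 102 mm and thickness 9 mm, joined by a core cylinder of radius 60 mm and height 204 mm. The lower flange rests on z = 0 and the three cylinders share a vertical axis.

The spool is on top of the stool.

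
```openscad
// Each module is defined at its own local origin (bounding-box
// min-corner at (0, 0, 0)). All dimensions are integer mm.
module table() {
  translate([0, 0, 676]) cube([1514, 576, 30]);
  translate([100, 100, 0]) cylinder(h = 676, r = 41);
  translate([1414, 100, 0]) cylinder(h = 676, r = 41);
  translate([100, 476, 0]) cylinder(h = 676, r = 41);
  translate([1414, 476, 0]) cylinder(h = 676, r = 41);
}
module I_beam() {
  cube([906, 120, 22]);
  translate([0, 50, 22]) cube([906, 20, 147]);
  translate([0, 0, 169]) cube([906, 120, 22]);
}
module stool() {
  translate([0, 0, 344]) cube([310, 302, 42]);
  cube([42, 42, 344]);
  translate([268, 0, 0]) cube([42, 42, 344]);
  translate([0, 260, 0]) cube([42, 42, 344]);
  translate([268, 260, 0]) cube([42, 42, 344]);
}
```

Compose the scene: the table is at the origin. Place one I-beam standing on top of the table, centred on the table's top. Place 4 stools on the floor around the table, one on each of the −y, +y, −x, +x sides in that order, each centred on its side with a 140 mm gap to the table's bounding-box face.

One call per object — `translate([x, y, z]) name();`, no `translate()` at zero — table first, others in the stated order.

table();
translate([304, 228, 706]) I_beam();
translate([602, -442, 0]) stool();
translate([602, 716, 0]) stool();
translate([-450, 137, 0]) stool();
translate([1654, 137, 0]) stool();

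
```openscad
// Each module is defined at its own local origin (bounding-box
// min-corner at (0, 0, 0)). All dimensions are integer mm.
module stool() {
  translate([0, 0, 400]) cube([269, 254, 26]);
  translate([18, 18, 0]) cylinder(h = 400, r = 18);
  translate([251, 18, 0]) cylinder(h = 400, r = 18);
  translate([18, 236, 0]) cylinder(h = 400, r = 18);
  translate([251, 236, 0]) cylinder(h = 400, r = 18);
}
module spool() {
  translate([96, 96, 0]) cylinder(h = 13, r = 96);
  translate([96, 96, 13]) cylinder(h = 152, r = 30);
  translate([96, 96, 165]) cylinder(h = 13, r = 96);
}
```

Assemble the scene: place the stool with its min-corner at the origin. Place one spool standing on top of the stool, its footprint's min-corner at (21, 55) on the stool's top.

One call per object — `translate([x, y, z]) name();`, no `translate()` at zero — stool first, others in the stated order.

stool();
translate([21, 55, 426]) spool();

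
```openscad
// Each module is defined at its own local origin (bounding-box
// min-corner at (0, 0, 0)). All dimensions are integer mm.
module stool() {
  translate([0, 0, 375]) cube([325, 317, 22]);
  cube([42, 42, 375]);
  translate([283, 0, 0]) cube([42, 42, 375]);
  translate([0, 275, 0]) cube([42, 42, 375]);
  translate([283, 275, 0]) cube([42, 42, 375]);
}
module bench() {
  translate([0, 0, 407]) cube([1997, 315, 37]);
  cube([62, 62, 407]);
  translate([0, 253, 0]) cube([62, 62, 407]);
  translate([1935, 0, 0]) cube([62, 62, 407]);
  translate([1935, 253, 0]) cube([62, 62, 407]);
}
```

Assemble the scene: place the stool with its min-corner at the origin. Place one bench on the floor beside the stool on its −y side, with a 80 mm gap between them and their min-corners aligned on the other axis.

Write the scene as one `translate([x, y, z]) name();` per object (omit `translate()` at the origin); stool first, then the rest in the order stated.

stool();
translate([0, -395, 0]) bench();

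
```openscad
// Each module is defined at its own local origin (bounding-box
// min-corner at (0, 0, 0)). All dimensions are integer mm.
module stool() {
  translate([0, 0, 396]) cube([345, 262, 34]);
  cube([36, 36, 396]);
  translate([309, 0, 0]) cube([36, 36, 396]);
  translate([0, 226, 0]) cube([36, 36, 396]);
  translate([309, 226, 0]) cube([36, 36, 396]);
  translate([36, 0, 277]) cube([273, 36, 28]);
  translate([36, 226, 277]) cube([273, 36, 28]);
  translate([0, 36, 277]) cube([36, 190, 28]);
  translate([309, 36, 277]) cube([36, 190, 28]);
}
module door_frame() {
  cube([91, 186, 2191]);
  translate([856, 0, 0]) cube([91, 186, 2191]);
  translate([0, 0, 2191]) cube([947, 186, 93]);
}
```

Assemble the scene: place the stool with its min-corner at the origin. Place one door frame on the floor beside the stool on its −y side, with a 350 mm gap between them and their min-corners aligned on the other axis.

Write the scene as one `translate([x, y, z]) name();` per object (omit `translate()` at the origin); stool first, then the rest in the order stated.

stool();
translate([0, -536, 0]) door_frame();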